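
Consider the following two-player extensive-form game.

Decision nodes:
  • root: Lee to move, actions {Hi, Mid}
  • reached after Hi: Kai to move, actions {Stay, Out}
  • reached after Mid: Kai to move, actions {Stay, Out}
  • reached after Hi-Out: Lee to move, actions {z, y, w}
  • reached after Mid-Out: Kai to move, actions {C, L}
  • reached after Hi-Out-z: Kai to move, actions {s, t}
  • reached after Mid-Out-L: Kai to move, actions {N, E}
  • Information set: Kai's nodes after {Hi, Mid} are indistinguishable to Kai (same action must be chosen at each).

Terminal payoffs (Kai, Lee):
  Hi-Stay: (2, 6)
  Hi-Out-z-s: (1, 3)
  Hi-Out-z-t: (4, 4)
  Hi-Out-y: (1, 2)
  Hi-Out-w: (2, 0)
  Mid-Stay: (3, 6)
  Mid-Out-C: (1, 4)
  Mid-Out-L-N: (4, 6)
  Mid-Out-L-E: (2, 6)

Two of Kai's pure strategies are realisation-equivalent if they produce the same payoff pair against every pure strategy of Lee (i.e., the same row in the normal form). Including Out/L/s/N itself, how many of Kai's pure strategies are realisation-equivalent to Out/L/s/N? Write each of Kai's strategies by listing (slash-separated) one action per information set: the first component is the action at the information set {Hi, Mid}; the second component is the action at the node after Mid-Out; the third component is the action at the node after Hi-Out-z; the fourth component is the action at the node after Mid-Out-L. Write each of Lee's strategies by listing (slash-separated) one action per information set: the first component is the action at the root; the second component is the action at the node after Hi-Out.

1

Row for Out/L/s/N (columns Hi/z, Hi/y, Hi/w, Mid/z, Mid/y, Mid/w): (1,3) (1,2) (2,0) (4,6) (4,6) (4,6).
Every one of Kai's information sets is on the play path for some reply by Lee when Kai follows Out/L/s/N.
Changing the action at any of them therefore changes at least one column, so only Out/L/s/N itself gives this row.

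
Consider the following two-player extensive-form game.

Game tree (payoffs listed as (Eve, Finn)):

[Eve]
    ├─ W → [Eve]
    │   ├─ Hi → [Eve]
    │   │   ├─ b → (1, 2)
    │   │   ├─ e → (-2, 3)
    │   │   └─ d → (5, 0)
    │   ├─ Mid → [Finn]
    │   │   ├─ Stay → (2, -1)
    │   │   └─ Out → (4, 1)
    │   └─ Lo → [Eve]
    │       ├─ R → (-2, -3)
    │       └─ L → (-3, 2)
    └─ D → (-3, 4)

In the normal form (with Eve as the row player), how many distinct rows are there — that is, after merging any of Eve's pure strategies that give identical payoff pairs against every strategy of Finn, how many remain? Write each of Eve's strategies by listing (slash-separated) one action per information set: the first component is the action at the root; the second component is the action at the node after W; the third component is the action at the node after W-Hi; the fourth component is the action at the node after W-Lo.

Eve has 36 pure strategies: W/Hi/b/R, W/Hi/b/L, W/Hi/e/R, W/Hi/e/L, W/Hi/d/R, W/Hi/d/L, W/Mid/b/R, W/Mid/b/L, W/Mid/e/R, W/Mid/e/L, W/Mid/d/R, W/Mid/d/L, W/Lo/b/R, W/Lo/b/L, W/Lo/e/R, W/Lo/e/L, W/Lo/d/R, W/Lo/d/L, D/Hi/b/R, D/Hi/b/L, D/Hi/e/R, D/Hi/e/L, D/Hi/d/R, D/Hi/d/L, D/Mid/b/R, D/Mid/b/L, D/Mid/e/R, D/Mid/e/L, D/Mid/d/R, D/Mid/d/L, D/Lo/b/R, D/Lo/b/L, D/Lo/e/R, D/Lo/e/L, D/Lo/d/R, D/Lo/d/L. Columns: Stay, Out.
{W/Hi/b/R, W/Hi/b/L} → row (1,2) (1,2)
{W/Hi/e/R, W/Hi/e/L} → row (-2,3) (-2,3)
{W/Hi/d/R, W/Hi/d/L} → row (5,0) (5,0)
{W/Mid/b/R, W/Mid/b/L, W/Mid/e/R, W/Mid/e/L, W/Mid/d/R, W/Mid/d/L} → row (2,-1) (4,1)
{W/Lo/b/R, W/Lo/e/R, W/Lo/d/R} → row (-2,-3) (-2,-3)
{W/Lo/b/L, W/Lo/e/L, W/Lo/d/L} → row (-3,2) (-3,2)
{D/Hi/b/R, D/Hi/b/L, D/Hi/e/R, D/Hi/e/L, D/Hi/d/R, D/Hi/d/L, D/Mid/b/R, D/Mid/b/L, D/Mid/e/R, D/Mid/e/L, D/Mid/d/R, D/Mid/d/L, D/Lo/b/R, D/Lo/b/L, D/Lo/e/R, D/Lo/e/L, D/Lo/d/R, D/Lo/d/L} → row (-3,4) (-3,4)
That's 7 distinct rows out of 36 strategies.

7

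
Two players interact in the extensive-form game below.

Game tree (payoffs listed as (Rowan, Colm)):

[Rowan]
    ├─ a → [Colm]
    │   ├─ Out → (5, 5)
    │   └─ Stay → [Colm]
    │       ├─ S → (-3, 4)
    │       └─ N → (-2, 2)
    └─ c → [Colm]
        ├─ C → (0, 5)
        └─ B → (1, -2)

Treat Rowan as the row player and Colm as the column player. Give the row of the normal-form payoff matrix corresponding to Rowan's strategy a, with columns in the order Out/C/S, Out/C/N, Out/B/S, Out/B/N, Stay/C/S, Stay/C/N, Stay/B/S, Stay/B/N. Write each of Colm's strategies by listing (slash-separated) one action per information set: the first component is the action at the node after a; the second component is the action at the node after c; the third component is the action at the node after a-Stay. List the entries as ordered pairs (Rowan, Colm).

(5,5) (5,5) (5,5) (5,5) (-3,4) (-2,2) (-3,4) (-2,2)

vs Out/C/S: Rowan plays a → Colm plays Out at [a] → (5, 5)
vs Out/C/N: Rowan plays a → Colm plays Out at [a] → (5, 5)
vs Out/B/S: Rowan plays a → Colm plays Out at [a] → (5, 5)
vs Out/B/N: Rowan plays a → Colm plays Out at [a] → (5, 5)
vs Stay/C/S: Rowan plays a → Colm plays Stay at [a] → Colm plays S at [a-Stay] → (-3, 4)
vs Stay/C/N: Rowan plays a → Colm plays Stay at [a] → Colm plays N at [a-Stay] → (-2, 2)
vs Stay/B/S: Rowan plays a → Colm plays Stay at [a] → Colm plays S at [a-Stay] → (-3, 4)
vs Stay/B/N: Rowan plays a → Colm plays Stay at [a] → Colm plays N at [a-Stay] → (-2, 2)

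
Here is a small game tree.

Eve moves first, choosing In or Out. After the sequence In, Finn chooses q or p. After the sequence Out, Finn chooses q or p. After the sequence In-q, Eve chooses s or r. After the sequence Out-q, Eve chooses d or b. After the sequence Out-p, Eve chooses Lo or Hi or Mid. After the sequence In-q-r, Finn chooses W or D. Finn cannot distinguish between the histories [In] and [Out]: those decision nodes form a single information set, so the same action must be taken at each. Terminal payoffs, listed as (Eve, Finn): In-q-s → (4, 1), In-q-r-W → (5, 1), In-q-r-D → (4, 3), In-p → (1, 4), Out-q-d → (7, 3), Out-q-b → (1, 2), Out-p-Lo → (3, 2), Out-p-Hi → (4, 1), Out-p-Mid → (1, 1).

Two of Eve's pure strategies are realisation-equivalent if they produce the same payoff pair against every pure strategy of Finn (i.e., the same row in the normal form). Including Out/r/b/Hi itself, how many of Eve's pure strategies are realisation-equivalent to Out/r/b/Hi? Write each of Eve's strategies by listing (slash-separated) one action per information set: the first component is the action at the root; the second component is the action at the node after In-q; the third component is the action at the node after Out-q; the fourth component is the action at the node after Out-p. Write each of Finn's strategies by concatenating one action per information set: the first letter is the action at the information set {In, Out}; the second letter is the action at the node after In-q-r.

2

Row for Out/r/b/Hi (columns qW, qD, pW, pD): (1,2) (1,2) (4,1) (4,1).
Under Out/r/b/Hi, Eve's choice at the node after In-q can never be reached regardless of what Finn does, so varying those choices leaves every outcome unchanged.
Holding the reachable choices fixed and varying the unreachable one freely already gives 2 equivalent strategies.
No other strategy reproduces this row, so those 2 are the full class: Out/s/b/Hi, Out/r/b/Hi.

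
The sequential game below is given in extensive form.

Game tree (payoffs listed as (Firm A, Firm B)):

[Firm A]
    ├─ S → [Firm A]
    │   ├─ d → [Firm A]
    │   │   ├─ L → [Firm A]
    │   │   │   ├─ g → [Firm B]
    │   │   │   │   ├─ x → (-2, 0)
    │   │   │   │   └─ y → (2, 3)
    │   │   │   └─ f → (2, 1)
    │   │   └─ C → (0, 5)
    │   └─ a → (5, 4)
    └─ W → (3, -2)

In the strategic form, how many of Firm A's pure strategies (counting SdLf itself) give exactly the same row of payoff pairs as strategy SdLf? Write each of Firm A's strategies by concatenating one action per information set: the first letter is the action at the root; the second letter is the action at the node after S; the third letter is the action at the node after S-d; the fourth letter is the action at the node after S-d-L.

1

Row for SdLf (columns x, y): (2,1) (2,1).
Every one of Firm A's information sets is on the play path for some reply by Firm B when Firm A follows SdLf.
Changing the action at any of them therefore changes at least one column, so only SdLf itself gives this row.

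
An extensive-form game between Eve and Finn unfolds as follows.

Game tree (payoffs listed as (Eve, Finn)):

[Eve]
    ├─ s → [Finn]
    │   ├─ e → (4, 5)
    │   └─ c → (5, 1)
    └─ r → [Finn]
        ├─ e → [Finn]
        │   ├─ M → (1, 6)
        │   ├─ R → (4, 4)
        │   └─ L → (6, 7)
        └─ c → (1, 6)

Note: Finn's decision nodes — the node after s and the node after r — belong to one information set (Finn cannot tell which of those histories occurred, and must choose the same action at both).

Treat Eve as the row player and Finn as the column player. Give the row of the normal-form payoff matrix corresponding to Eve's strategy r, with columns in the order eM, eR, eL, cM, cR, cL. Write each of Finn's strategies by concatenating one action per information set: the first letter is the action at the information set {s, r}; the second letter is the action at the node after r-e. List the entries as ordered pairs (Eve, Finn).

(1,6) (4,4) (6,7) (1,6) (1,6) (1,6)

vs eM: Eve plays r → Finn plays e at [r] → Finn plays M at [r-e] → (1, 6)
vs eR: Eve plays r → Finn plays e at [r] → Finn plays R at [r-e] → (4, 4)
vs eL: Eve plays r → Finn plays e at [r] → Finn plays L at [r-e] → (6, 7)
vs cM: Eve plays r → Finn plays c at [r] → (1, 6)
vs cR: Eve plays r → Finn plays c at [r] → (1, 6)
vs cL: Eve plays r → Finn plays c at [r] → (1, 6)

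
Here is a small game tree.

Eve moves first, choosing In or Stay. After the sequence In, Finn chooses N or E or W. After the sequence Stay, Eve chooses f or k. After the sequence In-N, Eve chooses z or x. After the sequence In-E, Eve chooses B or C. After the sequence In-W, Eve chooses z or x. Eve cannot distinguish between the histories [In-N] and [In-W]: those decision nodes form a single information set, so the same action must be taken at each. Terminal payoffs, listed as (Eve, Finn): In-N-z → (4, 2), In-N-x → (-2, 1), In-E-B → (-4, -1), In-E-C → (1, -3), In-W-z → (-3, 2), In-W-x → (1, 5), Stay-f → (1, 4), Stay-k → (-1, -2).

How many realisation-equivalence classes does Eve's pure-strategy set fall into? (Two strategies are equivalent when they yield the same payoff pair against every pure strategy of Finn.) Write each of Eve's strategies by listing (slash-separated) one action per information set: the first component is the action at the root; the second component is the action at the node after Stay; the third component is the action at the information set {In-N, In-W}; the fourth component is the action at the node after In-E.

Eve has 16 pure strategies: In/f/z/B, In/f/z/C, In/f/x/B, In/f/x/C, In/k/z/B, In/k/z/C, In/k/x/B, In/k/x/C, Stay/f/z/B, Stay/f/z/C, Stay/f/x/B, Stay/f/x/C, Stay/k/z/B, Stay/k/z/C, Stay/k/x/B, Stay/k/x/C. Columns: N, E, W.
{In/f/z/B, In/k/z/B} → row (4,2) (-4,-1) (-3,2)
{In/f/z/C, In/k/z/C} → row (4,2) (1,-3) (-3,2)
{In/f/x/B, In/k/x/B} → row (-2,1) (-4,-1) (1,5)
{In/f/x/C, In/k/x/C} → row (-2,1) (1,-3) (1,5)
{Stay/f/z/B, Stay/f/z/C, Stay/f/x/B, Stay/f/x/C} → row (1,4) (1,4) (1,4)
{Stay/k/z/B, Stay/k/z/C, Stay/k/x/B, Stay/k/x/C} → row (-1,-2) (-1,-2) (-1,-2)
That's 6 distinct rows out of 16 strategies.

6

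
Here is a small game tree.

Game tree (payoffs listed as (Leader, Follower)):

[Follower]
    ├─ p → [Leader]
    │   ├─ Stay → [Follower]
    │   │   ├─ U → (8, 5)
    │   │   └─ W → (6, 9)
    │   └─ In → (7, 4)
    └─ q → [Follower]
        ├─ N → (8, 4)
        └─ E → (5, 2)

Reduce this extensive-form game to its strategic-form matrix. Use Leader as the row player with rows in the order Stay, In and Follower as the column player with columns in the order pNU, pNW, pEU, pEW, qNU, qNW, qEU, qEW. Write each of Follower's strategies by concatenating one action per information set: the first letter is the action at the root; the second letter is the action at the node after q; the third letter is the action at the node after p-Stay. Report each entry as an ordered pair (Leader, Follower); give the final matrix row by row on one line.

Stay: (8,5) (6,9) (8,5) (6,9) (8,4) (8,4) (5,2) (5,2) | In: (7,4) (7,4) (7,4) (7,4) (8,4) (8,4) (5,2) (5,2)

Row Stay: pNU→(8,5), pNW→(6,9), pEU→(8,5), pEW→(6,9), qNU→(8,4), qNW→(8,4), qEU→(5,2), qEW→(5,2)
Row In: pNU→(7,4), pNW→(7,4), pEU→(7,4), pEW→(7,4), qNU→(8,4), qNW→(8,4), qEU→(5,2), qEW→(5,2)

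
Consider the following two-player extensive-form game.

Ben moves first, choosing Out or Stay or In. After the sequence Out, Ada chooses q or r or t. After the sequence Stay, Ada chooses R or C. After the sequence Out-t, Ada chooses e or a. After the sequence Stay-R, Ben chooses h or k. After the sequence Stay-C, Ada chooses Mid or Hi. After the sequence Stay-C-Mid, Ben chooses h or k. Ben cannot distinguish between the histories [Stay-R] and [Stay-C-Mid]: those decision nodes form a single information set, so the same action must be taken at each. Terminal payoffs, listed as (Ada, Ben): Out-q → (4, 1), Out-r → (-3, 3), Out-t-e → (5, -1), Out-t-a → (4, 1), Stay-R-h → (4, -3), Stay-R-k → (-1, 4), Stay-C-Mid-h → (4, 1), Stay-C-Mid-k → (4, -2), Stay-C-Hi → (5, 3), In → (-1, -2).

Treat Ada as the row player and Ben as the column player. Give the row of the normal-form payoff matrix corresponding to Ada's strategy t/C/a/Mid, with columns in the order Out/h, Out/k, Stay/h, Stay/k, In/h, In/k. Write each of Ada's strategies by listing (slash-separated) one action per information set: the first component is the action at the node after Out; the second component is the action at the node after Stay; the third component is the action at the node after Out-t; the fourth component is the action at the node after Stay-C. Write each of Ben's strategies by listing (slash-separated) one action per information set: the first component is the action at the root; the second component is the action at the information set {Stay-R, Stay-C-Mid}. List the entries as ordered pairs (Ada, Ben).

vs Out/h: Ben plays Out → Ada plays t at [Out] → Ada plays a at [Out-t] → (4, 1)
vs Out/k: Ben plays Out → Ada plays t at [Out] → Ada plays a at [Out-t] → (4, 1)
vs Stay/h: Ben plays Stay → Ada plays C at [Stay] → Ada plays Mid at [Stay-C] → Ben plays h at [Stay-C-Mid] → (4, 1)
vs Stay/k: Ben plays Stay → Ada plays C at [Stay] → Ada plays Mid at [Stay-C] → Ben plays k at [Stay-C-Mid] → (4, -2)
vs In/h: Ben plays In → (-1, -2)
vs In/k: Ben plays In → (-1, -2)

(4,1) (4,1) (4,1) (4,-2) (-1,-2) (-1,-2)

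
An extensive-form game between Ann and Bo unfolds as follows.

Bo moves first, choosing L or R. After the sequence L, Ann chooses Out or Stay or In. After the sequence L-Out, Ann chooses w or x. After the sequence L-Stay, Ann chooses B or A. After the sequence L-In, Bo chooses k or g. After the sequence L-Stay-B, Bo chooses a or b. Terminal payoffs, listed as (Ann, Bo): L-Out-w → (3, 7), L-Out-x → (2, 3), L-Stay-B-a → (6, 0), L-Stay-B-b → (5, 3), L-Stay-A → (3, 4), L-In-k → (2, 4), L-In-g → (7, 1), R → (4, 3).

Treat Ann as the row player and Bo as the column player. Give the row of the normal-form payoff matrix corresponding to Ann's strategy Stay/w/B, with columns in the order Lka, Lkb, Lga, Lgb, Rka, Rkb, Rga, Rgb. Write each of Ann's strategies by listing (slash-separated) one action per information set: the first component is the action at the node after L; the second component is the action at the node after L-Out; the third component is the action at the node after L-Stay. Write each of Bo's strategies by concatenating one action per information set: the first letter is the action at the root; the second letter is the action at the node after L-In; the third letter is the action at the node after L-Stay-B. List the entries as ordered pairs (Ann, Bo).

(6,0) (5,3) (6,0) (5,3) (4,3) (4,3) (4,3) (4,3)

vs Lka: Bo plays L → Ann plays Stay at [L] → Ann plays B at [L-Stay] → Bo plays a at [L-Stay-B] → (6, 0)
vs Lkb: Bo plays L → Ann plays Stay at [L] → Ann plays B at [L-Stay] → Bo plays b at [L-Stay-B] → (5, 3)
vs Lga: Bo plays L → Ann plays Stay at [L] → Ann plays B at [L-Stay] → Bo plays a at [L-Stay-B] → (6, 0)
vs Lgb: Bo plays L → Ann plays Stay at [L] → Ann plays B at [L-Stay] → Bo plays b at [L-Stay-B] → (5, 3)
vs Rka: Bo plays R → (4, 3)
vs Rkb: Bo plays R → (4, 3)
vs Rga: Bo plays R → (4, 3)
vs Rgb: Bo plays R → (4, 3)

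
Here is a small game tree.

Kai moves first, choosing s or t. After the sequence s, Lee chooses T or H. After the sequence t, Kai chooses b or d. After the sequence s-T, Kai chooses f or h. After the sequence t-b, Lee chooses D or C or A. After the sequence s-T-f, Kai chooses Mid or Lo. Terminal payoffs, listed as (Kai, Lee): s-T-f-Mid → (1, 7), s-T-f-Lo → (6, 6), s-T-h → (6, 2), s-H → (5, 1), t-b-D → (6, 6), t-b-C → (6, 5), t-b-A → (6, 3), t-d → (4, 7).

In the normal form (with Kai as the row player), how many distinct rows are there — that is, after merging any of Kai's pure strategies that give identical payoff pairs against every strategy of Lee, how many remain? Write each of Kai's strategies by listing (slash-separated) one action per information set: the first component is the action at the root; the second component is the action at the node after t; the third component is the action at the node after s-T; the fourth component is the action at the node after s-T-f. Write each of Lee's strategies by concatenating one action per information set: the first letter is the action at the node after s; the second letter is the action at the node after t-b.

Kai has 16 pure strategies: s/b/f/Mid, s/b/f/Lo, s/b/h/Mid, s/b/h/Lo, s/d/f/Mid, s/d/f/Lo, s/d/h/Mid, s/d/h/Lo, t/b/f/Mid, t/b/f/Lo, t/b/h/Mid, t/b/h/Lo, t/d/f/Mid, t/d/f/Lo, t/d/h/Mid, t/d/h/Lo. Columns: TD, TC, TA, HD, HC, HA.
{s/b/f/Mid, s/d/f/Mid} → row (1,7) (1,7) (1,7) (5,1) (5,1) (5,1)
{s/b/f/Lo, s/d/f/Lo} → row (6,6) (6,6) (6,6) (5,1) (5,1) (5,1)
{s/b/h/Mid, s/b/h/Lo, s/d/h/Mid, s/d/h/Lo} → row (6,2) (6,2) (6,2) (5,1) (5,1) (5,1)
{t/b/f/Mid, t/b/f/Lo, t/b/h/Mid, t/b/h/Lo} → row (6,6) (6,5) (6,3) (6,6) (6,5) (6,3)
{t/d/f/Mid, t/d/f/Lo, t/d/h/Mid, t/d/h/Lo} → row (4,7) (4,7) (4,7) (4,7) (4,7) (4,7)
That's 5 distinct rows out of 16 strategies.

5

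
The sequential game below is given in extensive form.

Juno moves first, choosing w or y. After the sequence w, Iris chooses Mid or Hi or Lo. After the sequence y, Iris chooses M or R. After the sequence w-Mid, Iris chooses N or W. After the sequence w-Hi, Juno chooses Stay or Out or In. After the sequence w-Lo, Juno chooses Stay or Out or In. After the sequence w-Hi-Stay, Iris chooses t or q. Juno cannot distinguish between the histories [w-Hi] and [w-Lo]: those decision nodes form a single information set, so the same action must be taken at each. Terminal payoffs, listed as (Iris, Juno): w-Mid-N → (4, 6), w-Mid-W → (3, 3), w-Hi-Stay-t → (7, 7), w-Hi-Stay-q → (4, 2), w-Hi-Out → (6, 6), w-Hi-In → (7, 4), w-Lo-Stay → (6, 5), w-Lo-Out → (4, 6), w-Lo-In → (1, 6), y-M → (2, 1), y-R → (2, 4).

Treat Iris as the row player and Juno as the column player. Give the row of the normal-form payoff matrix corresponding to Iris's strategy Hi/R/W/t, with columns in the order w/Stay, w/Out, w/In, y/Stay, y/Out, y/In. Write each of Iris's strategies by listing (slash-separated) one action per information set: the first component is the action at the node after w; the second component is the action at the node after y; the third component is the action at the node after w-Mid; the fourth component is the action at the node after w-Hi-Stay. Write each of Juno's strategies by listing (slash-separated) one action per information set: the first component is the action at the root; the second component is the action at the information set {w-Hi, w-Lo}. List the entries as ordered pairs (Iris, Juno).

vs w/Stay: Juno plays w → Iris plays Hi at [w] → Juno plays Stay at [w-Hi] → Iris plays t at [w-Hi-Stay] → (7, 7)
vs w/Out: Juno plays w → Iris plays Hi at [w] → Juno plays Out at [w-Hi] → (6, 6)
vs w/In: Juno plays w → Iris plays Hi at [w] → Juno plays In at [w-Hi] → (7, 4)
vs y/Stay: Juno plays y → Iris plays R at [y] → (2, 4)
vs y/Out: Juno plays y → Iris plays R at [y] → (2, 4)
vs y/In: Juno plays y → Iris plays R at [y] → (2, 4)

(7,7) (6,6) (7,4) (2,4) (2,4) (2,4)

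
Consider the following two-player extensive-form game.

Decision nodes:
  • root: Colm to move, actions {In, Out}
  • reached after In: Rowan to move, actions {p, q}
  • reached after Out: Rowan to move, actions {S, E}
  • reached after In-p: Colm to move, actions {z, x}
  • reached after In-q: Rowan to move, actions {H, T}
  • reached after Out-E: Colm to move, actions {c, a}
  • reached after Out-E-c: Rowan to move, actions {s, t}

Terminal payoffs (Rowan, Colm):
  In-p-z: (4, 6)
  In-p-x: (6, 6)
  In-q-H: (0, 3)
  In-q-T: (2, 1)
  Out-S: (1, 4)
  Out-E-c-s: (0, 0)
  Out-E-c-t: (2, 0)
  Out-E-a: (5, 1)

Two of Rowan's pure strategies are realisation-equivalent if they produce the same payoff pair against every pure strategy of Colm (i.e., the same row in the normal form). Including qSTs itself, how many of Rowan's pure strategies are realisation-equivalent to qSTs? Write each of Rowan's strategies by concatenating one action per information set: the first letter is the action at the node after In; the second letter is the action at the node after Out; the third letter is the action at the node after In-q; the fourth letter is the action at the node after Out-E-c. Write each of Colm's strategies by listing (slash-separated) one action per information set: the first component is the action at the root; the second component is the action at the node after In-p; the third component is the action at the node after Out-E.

Row for qSTs (columns In/z/c, In/z/a, In/x/c, In/x/a, Out/z/c, Out/z/a, Out/x/c, Out/x/a): (2,1) (2,1) (2,1) (2,1) (1,4) (1,4) (1,4) (1,4).
Under qSTs, Rowan's choice at the node after Out-E-c can never be reached regardless of what Colm does, so varying those choices leaves every outcome unchanged.
Holding the reachable choices fixed and varying the unreachable one freely already gives 2 equivalent strategies.
No other strategy reproduces this row, so those 2 are the full class: qSTs, qSTt.

2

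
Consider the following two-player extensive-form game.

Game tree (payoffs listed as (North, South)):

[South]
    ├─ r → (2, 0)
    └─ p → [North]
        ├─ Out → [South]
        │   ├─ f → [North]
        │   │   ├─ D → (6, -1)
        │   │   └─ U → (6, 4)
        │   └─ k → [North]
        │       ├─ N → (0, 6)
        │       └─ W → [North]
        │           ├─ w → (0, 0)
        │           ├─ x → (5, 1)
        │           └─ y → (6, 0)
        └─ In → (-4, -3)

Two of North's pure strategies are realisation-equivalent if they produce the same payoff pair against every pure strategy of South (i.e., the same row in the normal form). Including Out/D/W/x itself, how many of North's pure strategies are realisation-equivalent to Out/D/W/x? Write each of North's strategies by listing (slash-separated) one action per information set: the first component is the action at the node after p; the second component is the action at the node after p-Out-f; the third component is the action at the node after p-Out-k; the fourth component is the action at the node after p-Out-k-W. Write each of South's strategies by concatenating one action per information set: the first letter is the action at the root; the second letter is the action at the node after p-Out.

Row for Out/D/W/x (columns rf, rk, pf, pk): (2,0) (2,0) (6,-1) (5,1).
Every one of North's information sets is on the play path for some reply by South when North follows Out/D/W/x.
Changing the action at any of them therefore changes at least one column, so only Out/D/W/x itself gives this row.

1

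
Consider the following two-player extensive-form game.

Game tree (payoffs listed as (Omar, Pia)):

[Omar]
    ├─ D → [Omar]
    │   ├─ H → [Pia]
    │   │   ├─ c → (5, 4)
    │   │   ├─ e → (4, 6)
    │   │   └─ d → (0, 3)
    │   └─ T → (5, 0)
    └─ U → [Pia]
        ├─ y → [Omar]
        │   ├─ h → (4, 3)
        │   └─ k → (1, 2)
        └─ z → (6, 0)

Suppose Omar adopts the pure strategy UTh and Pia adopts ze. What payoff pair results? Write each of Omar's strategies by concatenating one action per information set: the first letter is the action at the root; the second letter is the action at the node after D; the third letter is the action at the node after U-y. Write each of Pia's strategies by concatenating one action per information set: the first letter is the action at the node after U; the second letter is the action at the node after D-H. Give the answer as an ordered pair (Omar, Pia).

Trace the play path from the root:
  Omar plays U
  Pia plays z at [U]
→ terminal payoff (6, 0).
(Omar's choice at the node after D is never reached on this path, so it doesn't affect the outcome.)

(6, 0)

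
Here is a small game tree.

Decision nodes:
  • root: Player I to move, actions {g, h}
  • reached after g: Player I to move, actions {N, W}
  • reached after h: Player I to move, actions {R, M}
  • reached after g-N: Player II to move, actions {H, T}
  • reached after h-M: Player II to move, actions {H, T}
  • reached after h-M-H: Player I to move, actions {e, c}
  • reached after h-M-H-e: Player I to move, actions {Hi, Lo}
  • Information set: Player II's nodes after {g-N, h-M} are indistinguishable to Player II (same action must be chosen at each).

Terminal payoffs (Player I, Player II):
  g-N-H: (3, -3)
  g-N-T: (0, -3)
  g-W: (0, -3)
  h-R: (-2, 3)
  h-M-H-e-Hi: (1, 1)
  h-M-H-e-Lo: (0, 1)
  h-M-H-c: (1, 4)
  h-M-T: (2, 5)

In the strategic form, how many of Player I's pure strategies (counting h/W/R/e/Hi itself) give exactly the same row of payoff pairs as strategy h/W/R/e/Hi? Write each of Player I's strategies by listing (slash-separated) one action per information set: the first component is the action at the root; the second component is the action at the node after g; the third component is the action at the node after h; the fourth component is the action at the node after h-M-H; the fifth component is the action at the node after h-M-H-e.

Row for h/W/R/e/Hi (columns H, T): (-2,3) (-2,3).
Under h/W/R/e/Hi, Player I's choice at the node after g and at the node after h-M-H and at the node after h-M-H-e can never be reached regardless of what Player II does, so varying those choices leaves every outcome unchanged.
Holding the reachable choices fixed and varying the unreachable ones freely already gives 2 × 2 × 2 = 8 equivalent strategies.
No other strategy reproduces this row, so those 8 are the full class: h/N/R/e/Hi, h/N/R/e/Lo, h/N/R/c/Hi, h/N/R/c/Lo, h/W/R/e/Hi, h/W/R/e/Lo, h/W/R/c/Hi, h/W/R/c/Lo.

8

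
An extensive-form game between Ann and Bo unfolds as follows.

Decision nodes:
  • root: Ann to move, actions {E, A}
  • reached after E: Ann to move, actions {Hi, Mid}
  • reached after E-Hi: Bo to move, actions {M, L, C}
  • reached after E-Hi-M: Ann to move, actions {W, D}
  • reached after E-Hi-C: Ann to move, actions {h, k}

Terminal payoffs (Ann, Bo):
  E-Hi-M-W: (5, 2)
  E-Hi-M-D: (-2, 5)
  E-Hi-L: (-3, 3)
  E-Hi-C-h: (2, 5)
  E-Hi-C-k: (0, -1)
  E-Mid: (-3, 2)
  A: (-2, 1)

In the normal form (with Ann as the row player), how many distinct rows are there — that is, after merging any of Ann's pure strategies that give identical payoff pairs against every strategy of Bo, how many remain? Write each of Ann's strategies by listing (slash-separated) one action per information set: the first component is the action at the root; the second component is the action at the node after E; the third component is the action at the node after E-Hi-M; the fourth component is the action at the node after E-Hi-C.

Ann has 16 pure strategies: E/Hi/W/h, E/Hi/W/k, E/Hi/D/h, E/Hi/D/k, E/Mid/W/h, E/Mid/W/k, E/Mid/D/h, E/Mid/D/k, A/Hi/W/h, A/Hi/W/k, A/Hi/D/h, A/Hi/D/k, A/Mid/W/h, A/Mid/W/k, A/Mid/D/h, A/Mid/D/k. Columns: M, L, C.
{E/Hi/W/h} → row (5,2) (-3,3) (2,5)
{E/Hi/W/k} → row (5,2) (-3,3) (0,-1)
{E/Hi/D/h} → row (-2,5) (-3,3) (2,5)
{E/Hi/D/k} → row (-2,5) (-3,3) (0,-1)
{E/Mid/W/h, E/Mid/W/k, E/Mid/D/h, E/Mid/D/k} → row (-3,2) (-3,2) (-3,2)
{A/Hi/W/h, A/Hi/W/k, A/Hi/D/h, A/Hi/D/k, A/Mid/W/h, A/Mid/W/k, A/Mid/D/h, A/Mid/D/k} → row (-2,1) (-2,1) (-2,1)
That's 6 distinct rows out of 16 strategies.

6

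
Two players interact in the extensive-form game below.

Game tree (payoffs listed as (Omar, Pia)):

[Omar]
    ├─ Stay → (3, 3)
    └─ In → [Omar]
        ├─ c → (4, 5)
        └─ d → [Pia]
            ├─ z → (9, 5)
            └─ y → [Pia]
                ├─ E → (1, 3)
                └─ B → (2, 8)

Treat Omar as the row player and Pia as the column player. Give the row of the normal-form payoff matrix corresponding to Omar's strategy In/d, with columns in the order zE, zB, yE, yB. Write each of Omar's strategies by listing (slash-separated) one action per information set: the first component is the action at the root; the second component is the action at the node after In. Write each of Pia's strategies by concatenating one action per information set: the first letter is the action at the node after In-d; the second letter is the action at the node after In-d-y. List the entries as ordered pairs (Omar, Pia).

(9,5) (9,5) (1,3) (2,8)

vs zE: Omar plays In → Omar plays d at [In] → Pia plays z at [In-d] → (9, 5)
vs zB: Omar plays In → Omar plays d at [In] → Pia plays z at [In-d] → (9, 5)
vs yE: Omar plays In → Omar plays d at [In] → Pia plays y at [In-d] → Pia plays E at [In-d-y] → (1, 3)
vs yB: Omar plays In → Omar plays d at [In] → Pia plays y at [In-d] → Pia plays B at [In-d-y] → (2, 8)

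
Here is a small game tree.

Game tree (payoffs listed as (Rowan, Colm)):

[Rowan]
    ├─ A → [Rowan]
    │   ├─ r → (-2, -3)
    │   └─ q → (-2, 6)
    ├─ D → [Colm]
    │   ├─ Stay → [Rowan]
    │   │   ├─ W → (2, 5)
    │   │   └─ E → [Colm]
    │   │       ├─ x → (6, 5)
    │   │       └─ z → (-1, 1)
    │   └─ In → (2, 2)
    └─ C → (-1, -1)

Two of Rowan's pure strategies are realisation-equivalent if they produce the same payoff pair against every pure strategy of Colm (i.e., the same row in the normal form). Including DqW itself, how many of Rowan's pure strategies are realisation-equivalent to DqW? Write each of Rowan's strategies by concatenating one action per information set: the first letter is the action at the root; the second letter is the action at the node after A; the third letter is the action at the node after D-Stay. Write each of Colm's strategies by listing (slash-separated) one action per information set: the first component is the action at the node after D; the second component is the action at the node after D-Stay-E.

2

Row for DqW (columns Stay/x, Stay/z, In/x, In/z): (2,5) (2,5) (2,2) (2,2).
Under DqW, Rowan's choice at the node after A can never be reached regardless of what Colm does, so varying those choices leaves every outcome unchanged.
Holding the reachable choices fixed and varying the unreachable one freely already gives 2 equivalent strategies.
No other strategy reproduces this row, so those 2 are the full class: DrW, DqW.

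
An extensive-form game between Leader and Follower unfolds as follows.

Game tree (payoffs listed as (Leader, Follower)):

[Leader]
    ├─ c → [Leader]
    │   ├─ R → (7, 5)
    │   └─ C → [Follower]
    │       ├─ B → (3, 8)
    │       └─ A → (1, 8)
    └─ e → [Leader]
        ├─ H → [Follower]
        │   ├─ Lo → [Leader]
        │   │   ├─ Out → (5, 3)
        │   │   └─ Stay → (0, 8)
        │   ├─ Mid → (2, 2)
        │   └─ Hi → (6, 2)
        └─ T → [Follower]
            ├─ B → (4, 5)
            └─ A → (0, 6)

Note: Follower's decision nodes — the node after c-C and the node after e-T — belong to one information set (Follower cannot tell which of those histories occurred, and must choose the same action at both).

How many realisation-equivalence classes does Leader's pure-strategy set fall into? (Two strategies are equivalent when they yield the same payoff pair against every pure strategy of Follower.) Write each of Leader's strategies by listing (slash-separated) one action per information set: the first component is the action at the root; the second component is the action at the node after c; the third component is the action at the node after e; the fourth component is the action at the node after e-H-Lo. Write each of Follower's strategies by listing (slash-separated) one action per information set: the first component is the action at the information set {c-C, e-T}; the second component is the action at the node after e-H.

5

Leader has 16 pure strategies: c/R/H/Out, c/R/H/Stay, c/R/T/Out, c/R/T/Stay, c/C/H/Out, c/C/H/Stay, c/C/T/Out, c/C/T/Stay, e/R/H/Out, e/R/H/Stay, e/R/T/Out, e/R/T/Stay, e/C/H/Out, e/C/H/Stay, e/C/T/Out, e/C/T/Stay. Columns: B/Lo, B/Mid, B/Hi, A/Lo, A/Mid, A/Hi.
{c/R/H/Out, c/R/H/Stay, c/R/T/Out, c/R/T/Stay} → row (7,5) (7,5) (7,5) (7,5) (7,5) (7,5)
{c/C/H/Out, c/C/H/Stay, c/C/T/Out, c/C/T/Stay} → row (3,8) (3,8) (3,8) (1,8) (1,8) (1,8)
{e/R/H/Out, e/C/H/Out} → row (5,3) (2,2) (6,2) (5,3) (2,2) (6,2)
{e/R/H/Stay, e/C/H/Stay} → row (0,8) (2,2) (6,2) (0,8) (2,2) (6,2)
{e/R/T/Out, e/R/T/Stay, e/C/T/Out, e/C/T/Stay} → row (4,5) (4,5) (4,5) (0,6) (0,6) (0,6)
That's 5 distinct rows out of 16 strategies.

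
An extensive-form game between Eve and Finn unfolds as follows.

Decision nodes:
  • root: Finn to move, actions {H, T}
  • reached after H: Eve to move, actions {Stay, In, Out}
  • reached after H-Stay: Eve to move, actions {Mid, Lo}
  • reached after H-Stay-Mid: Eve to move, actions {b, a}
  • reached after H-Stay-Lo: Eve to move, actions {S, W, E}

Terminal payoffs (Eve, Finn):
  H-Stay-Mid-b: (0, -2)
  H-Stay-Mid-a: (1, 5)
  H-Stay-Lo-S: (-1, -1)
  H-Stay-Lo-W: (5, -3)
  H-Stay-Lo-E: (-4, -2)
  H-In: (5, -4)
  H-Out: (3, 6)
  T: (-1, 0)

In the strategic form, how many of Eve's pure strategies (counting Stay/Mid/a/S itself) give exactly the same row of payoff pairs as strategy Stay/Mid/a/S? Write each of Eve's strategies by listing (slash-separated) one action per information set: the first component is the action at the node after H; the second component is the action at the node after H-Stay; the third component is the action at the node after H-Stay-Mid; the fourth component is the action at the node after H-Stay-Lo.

3

Row for Stay/Mid/a/S (columns H, T): (1,5) (-1,0).
Under Stay/Mid/a/S, Eve's choice at the node after H-Stay-Lo can never be reached regardless of what Finn does, so varying those choices leaves every outcome unchanged.
Holding the reachable choices fixed and varying the unreachable one freely already gives 3 equivalent strategies.
No other strategy reproduces this row, so those 3 are the full class: Stay/Mid/a/S, Stay/Mid/a/W, Stay/Mid/a/E.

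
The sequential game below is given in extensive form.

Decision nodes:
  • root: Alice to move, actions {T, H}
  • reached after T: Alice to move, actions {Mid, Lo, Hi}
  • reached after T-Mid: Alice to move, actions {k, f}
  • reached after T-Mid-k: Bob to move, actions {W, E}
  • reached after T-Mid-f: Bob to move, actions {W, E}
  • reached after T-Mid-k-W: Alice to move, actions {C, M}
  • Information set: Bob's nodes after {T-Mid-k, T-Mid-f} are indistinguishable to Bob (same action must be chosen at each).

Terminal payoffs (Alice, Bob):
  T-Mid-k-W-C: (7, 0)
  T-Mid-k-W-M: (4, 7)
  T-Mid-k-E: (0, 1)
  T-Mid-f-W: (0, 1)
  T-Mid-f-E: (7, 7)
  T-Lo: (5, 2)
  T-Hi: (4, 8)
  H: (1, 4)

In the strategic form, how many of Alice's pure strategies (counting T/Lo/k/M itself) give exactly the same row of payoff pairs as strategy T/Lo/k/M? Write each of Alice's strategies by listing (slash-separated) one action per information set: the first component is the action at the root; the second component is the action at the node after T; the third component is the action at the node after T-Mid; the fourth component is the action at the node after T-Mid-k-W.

4

Row for T/Lo/k/M (columns W, E): (5,2) (5,2).
Under T/Lo/k/M, Alice's choice at the node after T-Mid and at the node after T-Mid-k-W can never be reached regardless of what Bob does, so varying those choices leaves every outcome unchanged.
Holding the reachable choices fixed and varying the unreachable ones freely already gives 2 × 2 = 4 equivalent strategies.
No other strategy reproduces this row, so those 4 are the full class: T/Lo/k/C, T/Lo/k/M, T/Lo/f/C, T/Lo/f/M.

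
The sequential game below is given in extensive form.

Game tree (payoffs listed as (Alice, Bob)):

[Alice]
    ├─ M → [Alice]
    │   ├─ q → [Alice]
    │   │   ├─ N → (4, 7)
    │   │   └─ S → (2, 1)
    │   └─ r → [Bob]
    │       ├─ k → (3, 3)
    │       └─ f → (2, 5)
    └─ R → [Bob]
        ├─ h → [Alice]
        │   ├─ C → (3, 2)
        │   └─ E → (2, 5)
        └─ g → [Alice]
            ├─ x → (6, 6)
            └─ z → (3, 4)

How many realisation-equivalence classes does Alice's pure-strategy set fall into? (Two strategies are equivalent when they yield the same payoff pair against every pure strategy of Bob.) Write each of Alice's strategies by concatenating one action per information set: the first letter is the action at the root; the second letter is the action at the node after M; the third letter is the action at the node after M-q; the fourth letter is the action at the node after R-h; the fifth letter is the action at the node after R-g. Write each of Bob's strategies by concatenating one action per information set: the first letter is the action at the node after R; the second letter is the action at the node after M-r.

Alice has 32 pure strategies: MqNCx, MqNCz, MqNEx, MqNEz, MqSCx, MqSCz, MqSEx, MqSEz, MrNCx, MrNCz, MrNEx, MrNEz, MrSCx, MrSCz, MrSEx, MrSEz, RqNCx, RqNCz, RqNEx, RqNEz, RqSCx, RqSCz, RqSEx, RqSEz, RrNCx, RrNCz, RrNEx, RrNEz, RrSCx, RrSCz, RrSEx, RrSEz. Columns: hk, hf, gk, gf.
{MqNCx, MqNCz, MqNEx, MqNEz} → row (4,7) (4,7) (4,7) (4,7)
{MqSCx, MqSCz, MqSEx, MqSEz} → row (2,1) (2,1) (2,1) (2,1)
{MrNCx, MrNCz, MrNEx, MrNEz, MrSCx, MrSCz, MrSEx, MrSEz} → row (3,3) (2,5) (3,3) (2,5)
{RqNCx, RqSCx, RrNCx, RrSCx} → row (3,2) (3,2) (6,6) (6,6)
{RqNCz, RqSCz, RrNCz, RrSCz} → row (3,2) (3,2) (3,4) (3,4)
{RqNEx, RqSEx, RrNEx, RrSEx} → row (2,5) (2,5) (6,6) (6,6)
{RqNEz, RqSEz, RrNEz, RrSEz} → row (2,5) (2,5) (3,4) (3,4)
That's 7 distinct rows out of 32 strategies.

7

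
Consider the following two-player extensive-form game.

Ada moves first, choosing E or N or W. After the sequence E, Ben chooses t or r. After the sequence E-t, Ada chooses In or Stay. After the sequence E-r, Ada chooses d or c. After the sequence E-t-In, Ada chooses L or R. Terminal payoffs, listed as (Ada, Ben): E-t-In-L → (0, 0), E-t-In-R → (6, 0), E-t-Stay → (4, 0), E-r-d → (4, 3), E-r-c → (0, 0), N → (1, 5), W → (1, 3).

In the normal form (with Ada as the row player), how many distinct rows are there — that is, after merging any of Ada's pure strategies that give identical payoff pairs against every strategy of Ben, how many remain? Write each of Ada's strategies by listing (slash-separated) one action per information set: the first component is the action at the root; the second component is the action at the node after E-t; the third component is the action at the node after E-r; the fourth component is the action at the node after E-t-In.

8

Ada has 24 pure strategies: E/In/d/L, E/In/d/R, E/In/c/L, E/In/c/R, E/Stay/d/L, E/Stay/d/R, E/Stay/c/L, E/Stay/c/R, N/In/d/L, N/In/d/R, N/In/c/L, N/In/c/R, N/Stay/d/L, N/Stay/d/R, N/Stay/c/L, N/Stay/c/R, W/In/d/L, W/In/d/R, W/In/c/L, W/In/c/R, W/Stay/d/L, W/Stay/d/R, W/Stay/c/L, W/Stay/c/R. Columns: t, r.
{E/In/d/L} → row (0,0) (4,3)
{E/In/d/R} → row (6,0) (4,3)
{E/In/c/L} → row (0,0) (0,0)
{E/In/c/R} → row (6,0) (0,0)
{E/Stay/d/L, E/Stay/d/R} → row (4,0) (4,3)
{E/Stay/c/L, E/Stay/c/R} → row (4,0) (0,0)
{N/In/d/L, N/In/d/R, N/In/c/L, N/In/c/R, N/Stay/d/L, N/Stay/d/R, N/Stay/c/L, N/Stay/c/R} → row (1,5) (1,5)
{W/In/d/L, W/In/d/R, W/In/c/L, W/In/c/R, W/Stay/d/L, W/Stay/d/R, W/Stay/c/L, W/Stay/c/R} → row (1,3) (1,3)
That's 8 distinct rows out of 24 strategies.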